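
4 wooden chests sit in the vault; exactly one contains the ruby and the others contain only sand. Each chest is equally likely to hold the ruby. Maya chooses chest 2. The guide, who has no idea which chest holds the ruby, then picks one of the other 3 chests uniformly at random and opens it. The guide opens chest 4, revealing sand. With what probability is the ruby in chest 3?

1/3

Condition on the true location of the ruby.
If it is in any of chests 1, 2, and 3 (prior 1/4 each): the guide picks chest 4 with probability 1/3 regardless, and it is not the prize; weight (1/4)·(1/3) = 1/12 each.
If it is in chest 4 (prior 1/4): the guide opened chest 4, so this case is ruled out; weight (1/4)·0 = 0.
The weights sum to 1/4.
So P(the ruby in chest 3 | the guide opened chest 4) = (1/12) / (1/4) = 1/3.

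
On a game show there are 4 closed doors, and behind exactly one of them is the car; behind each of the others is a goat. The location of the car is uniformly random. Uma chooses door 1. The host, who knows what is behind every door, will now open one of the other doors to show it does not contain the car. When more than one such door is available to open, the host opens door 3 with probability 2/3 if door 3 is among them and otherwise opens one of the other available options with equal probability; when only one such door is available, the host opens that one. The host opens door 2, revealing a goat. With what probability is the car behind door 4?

Condition on the true location of the car.
If it is behind door 1 (prior 1/4): door 3 is available but not opened; door 2 gets probability (1 − 2/3)/2 = 1/6; weight (1/4)·(1/6) = 1/24.
If it is behind door 2 (prior 1/4): the host opened door 2, so this case is ruled out; weight (1/4)·0 = 0.
If it is behind door 3 (prior 1/4): door 3 holds the prize so is unavailable; the host chooses uniformly among the 2 others, probability 1/2; weight (1/4)·(1/2) = 1/8.
If it is behind door 4 (prior 1/4): door 3 is available but not opened, probability 1/3; weight (1/4)·(1/3) = 1/12.
The weights sum to 1/4.
So P(the car behind door 4 | the host opened door 2) = (1/12) / (1/4) = 1/3.

1/3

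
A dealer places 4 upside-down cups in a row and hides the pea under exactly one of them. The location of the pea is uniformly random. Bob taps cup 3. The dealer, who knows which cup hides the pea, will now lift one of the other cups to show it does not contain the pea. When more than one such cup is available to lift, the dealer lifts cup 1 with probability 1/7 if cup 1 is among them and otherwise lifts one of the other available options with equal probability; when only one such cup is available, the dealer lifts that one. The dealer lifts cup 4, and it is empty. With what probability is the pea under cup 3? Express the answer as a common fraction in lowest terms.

Consider each possible location of the pea in turn.
If it is under cup 1 (prior 1/4): cup 1 holds the prize so is unavailable; the dealer chooses uniformly among the 2 others, probability 1/2; weight (1/4)·(1/2) = 1/8.
If it is under cup 2 (prior 1/4): cup 1 is available but not opened, probability 6/7; weight (1/4)·(6/7) = 3/14.
If it is under cup 3 (prior 1/4): cup 1 is available but not opened; cup 4 gets probability (1 − 1/7)/2 = 3/7; weight (1/4)·(3/7) = 3/28.
If it is under cup 4 (prior 1/4): the dealer opened cup 4, so this case is ruled out; weight (1/4)·0 = 0.
The weights sum to 25/56.
So P(the pea under cup 3 | the dealer opened cup 4) = (3/28) / (25/56) = 6/25.

6/25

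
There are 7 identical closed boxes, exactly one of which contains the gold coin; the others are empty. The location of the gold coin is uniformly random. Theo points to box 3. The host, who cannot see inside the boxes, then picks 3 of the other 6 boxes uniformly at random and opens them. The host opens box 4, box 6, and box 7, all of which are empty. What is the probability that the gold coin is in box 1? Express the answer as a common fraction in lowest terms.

Because the host chose which boxes to open without knowing where the gold coin is, the choice is independent of the prize location. Learning that none of the 3 opened boxes holds the gold coin simply rules out those 3 locations and leaves the remaining 4 boxes still equally likely by symmetry.
So P(the gold coin in box 1) = 1/4.

1/4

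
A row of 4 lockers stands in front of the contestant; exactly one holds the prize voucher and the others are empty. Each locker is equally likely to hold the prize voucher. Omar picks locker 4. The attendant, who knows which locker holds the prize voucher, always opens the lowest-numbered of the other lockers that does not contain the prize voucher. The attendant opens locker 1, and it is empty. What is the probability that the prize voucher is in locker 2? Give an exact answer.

1/3

Apply Bayes' rule, conditioning on where the prize voucher actually is.
If it is in locker 1 (prior 1/4): the attendant opened locker 1, so this case is ruled out; weight (1/4)·0 = 0.
If it is in any of lockers 2, 3, and 4 (prior 1/4 each): locker 1 is the lowest-numbered option available, probability 1; weight (1/4)·1 = 1/4 each.
The weights sum to 3/4.
So P(the prize voucher in locker 2 | the attendant opened locker 1) = (1/4) / (3/4) = 1/3.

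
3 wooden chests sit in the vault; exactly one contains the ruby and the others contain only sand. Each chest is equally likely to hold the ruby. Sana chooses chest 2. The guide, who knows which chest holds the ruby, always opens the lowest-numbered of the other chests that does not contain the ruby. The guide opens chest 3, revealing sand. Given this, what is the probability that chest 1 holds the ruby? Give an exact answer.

Consider each possible location of the ruby in turn.
If it is in chest 1 (prior 1/3): chest 3 is the lowest-numbered option available, probability 1; weight (1/3)·1 = 1/3.
If it is in chest 2 (prior 1/3): the guide would have opened chest 1 instead, probability 0; weight (1/3)·0 = 0.
If it is in chest 3 (prior 1/3): the guide opened chest 3, so this case is ruled out; weight (1/3)·0 = 0.
The weights sum to 1/3.
So P(the ruby in chest 1 | the guide opened chest 3) = (1/3) / (1/3) = 1.

1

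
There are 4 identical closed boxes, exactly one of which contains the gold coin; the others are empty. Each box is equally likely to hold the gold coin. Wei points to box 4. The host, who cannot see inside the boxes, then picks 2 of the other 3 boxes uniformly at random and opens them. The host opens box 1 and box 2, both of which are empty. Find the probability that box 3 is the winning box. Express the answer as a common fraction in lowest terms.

Apply Bayes' rule, conditioning on where the gold coin actually is.
If it is in either of boxes 1 and 2 (prior 1/4 each): that box was opened and seen not to hold the prize — ruled out; weight (1/4)·0 = 0 each.
If it is in either of boxes 3 and 4 (prior 1/4 each): the host picks exactly this set with probability 1/3 regardless, and none is the prize; weight (1/4)·(1/3) = 1/12 each.
The weights sum to 1/6.
So P(the gold coin in box 3 | the host opened box 1 and box 2) = (1/12) / (1/6) = 1/2.

1/2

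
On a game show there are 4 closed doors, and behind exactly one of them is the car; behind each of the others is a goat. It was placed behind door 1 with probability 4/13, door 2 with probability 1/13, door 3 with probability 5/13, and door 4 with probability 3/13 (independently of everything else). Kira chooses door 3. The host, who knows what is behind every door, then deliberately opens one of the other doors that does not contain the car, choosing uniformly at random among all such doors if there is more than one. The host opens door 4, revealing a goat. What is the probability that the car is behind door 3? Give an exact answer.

2/5

Condition on the true location of the car.
If it is behind door 1 (prior 4/13): the host has 2 equally likely choices, so probability 1/2; weight (4/13)·(1/2) = 2/13.
If it is behind door 2 (prior 1/13): the host has 2 equally likely choices, so probability 1/2; weight (1/13)·(1/2) = 1/26.
If it is behind door 3 (prior 5/13): the host has 3 equally likely choices, so probability 1/3; weight (5/13)·(1/3) = 5/39.
If it is behind door 4 (prior 3/13): the host opened door 4, so this case is ruled out; weight (3/13)·0 = 0.
The weights sum to 25/78.
So P(the car behind door 3 | the host opened door 4) = (5/39) / (25/78) = 2/5.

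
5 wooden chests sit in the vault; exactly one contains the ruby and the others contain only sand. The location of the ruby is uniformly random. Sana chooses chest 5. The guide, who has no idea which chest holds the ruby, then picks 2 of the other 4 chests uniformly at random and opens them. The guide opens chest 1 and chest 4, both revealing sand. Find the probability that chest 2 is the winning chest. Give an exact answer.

Apply Bayes' rule, conditioning on where the ruby actually is.
If it is in either of chests 1 and 4 (prior 1/5 each): that chest was opened and seen not to hold the prize — ruled out; weight (1/5)·0 = 0 each.
If it is in any of chests 2, 3, and 5 (prior 1/5 each): the guide picks exactly this set with probability 1/6 regardless, and none is the prize; weight (1/5)·(1/6) = 1/30 each.
The weights sum to 1/10.
So P(the ruby in chest 2 | the guide opened chest 1 and chest 4) = (1/30) / (1/10) = 1/3.

1/3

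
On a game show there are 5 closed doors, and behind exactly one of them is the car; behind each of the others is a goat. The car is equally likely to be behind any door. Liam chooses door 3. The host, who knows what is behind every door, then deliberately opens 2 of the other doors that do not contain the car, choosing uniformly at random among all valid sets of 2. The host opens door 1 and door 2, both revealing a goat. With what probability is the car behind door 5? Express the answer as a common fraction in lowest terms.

Apply Bayes' rule, conditioning on where the car actually is.
If it is behind either of doors 1 and 2 (prior 1/5 each): that door was opened and seen not to hold the prize — ruled out; weight (1/5)·0 = 0 each.
If it is behind door 3 (prior 1/5): the host has 6 equally likely choices, so probability 1/6; weight (1/5)·(1/6) = 1/30.
If it is behind either of doors 4 and 5 (prior 1/5 each): the host has 3 equally likely choices, so probability 1/3; weight (1/5)·(1/3) = 1/15 each.
The weights sum to 1/6.
So P(the car behind door 5 | the host opened door 1 and door 2) = (1/15) / (1/6) = 2/5.

2/5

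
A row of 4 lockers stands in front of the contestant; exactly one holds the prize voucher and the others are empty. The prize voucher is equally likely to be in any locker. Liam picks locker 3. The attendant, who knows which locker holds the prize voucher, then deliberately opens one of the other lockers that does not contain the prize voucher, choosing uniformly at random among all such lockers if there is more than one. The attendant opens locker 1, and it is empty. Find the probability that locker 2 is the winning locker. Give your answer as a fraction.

3/8

Apply Bayes' rule, conditioning on where the prize voucher actually is.
If it is in locker 1 (prior 1/4): the attendant opened locker 1, so this case is ruled out; weight (1/4)·0 = 0.
If it is in either of lockers 2 and 4 (prior 1/4 each): the attendant has 2 equally likely choices, so probability 1/2; weight (1/4)·(1/2) = 1/8 each.
If it is in locker 3 (prior 1/4): the attendant has 3 equally likely choices, so probability 1/3; weight (1/4)·(1/3) = 1/12.
The weights sum to 1/3.
So P(the prize voucher in locker 2 | the attendant opened locker 1) = (1/8) / (1/3) = 3/8.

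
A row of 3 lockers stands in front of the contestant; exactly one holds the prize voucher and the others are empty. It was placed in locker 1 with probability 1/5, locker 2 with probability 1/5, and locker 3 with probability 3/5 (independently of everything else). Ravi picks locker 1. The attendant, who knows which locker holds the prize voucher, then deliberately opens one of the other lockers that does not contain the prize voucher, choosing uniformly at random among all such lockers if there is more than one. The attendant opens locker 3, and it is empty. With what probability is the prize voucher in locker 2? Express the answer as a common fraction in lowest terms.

Apply Bayes' rule, conditioning on where the prize voucher actually is.
If it is in locker 1 (prior 1/5): the attendant has 2 equally likely choices, so probability 1/2; weight (1/5)·(1/2) = 1/10.
If it is in locker 2 (prior 1/5): the attendant has no choice, probability 1; weight (1/5)·1 = 1/5.
If it is in locker 3 (prior 3/5): the attendant opened locker 3, so this case is ruled out; weight (3/5)·0 = 0.
The weights sum to 3/10.
So P(the prize voucher in locker 2 | the attendant opened locker 3) = (1/5) / (3/10) = 2/3.

2/3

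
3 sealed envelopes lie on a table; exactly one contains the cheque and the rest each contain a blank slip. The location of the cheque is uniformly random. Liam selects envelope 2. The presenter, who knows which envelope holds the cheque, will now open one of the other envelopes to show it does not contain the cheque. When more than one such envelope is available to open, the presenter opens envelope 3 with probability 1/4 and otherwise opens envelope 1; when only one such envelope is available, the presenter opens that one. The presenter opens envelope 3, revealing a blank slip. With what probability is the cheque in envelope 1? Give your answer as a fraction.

4/5

Apply Bayes' rule, conditioning on where the cheque actually is.
If it is in envelope 1 (prior 1/3): only envelope 3 is available, probability 1; weight (1/3)·1 = 1/3.
If it is in envelope 2 (prior 1/3): envelope 3 is available, opened with probability 1/4; weight (1/3)·(1/4) = 1/12.
If it is in envelope 3 (prior 1/3): the presenter opened envelope 3, so this case is ruled out; weight (1/3)·0 = 0.
The weights sum to 5/12.
So P(the cheque in envelope 1 | the presenter opened envelope 3) = (1/3) / (5/12) = 4/5.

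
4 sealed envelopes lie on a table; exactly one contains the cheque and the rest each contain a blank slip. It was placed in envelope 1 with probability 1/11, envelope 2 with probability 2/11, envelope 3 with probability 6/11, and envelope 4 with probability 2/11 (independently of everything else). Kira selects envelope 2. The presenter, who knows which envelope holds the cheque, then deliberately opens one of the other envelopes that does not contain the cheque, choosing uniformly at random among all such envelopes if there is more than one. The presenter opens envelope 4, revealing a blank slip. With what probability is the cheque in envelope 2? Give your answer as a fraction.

4/25

Consider each possible location of the cheque in turn.
If it is in envelope 1 (prior 1/11): the presenter has 2 equally likely choices, so probability 1/2; weight (1/11)·(1/2) = 1/22.
If it is in envelope 2 (prior 2/11): the presenter has 3 equally likely choices, so probability 1/3; weight (2/11)·(1/3) = 2/33.
If it is in envelope 3 (prior 6/11): the presenter has 2 equally likely choices, so probability 1/2; weight (6/11)·(1/2) = 3/11.
If it is in envelope 4 (prior 2/11): the presenter opened envelope 4, so this case is ruled out; weight (2/11)·0 = 0.
The weights sum to 25/66.
So P(the cheque in envelope 2 | the presenter opened envelope 4) = (2/33) / (25/66) = 4/25.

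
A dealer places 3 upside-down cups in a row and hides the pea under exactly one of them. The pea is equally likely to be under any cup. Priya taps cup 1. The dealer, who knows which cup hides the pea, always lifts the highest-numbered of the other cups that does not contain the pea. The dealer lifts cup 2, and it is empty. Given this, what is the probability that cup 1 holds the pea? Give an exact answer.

0

Condition on the true location of the pea.
If it is under cup 1 (prior 1/3): the dealer would have opened cup 3 instead, probability 0; weight (1/3)·0 = 0.
If it is under cup 2 (prior 1/3): the dealer opened cup 2, so this case is ruled out; weight (1/3)·0 = 0.
If it is under cup 3 (prior 1/3): cup 2 is the highest-numbered option available, probability 1; weight (1/3)·1 = 1/3.
The weights sum to 1/3.
So P(the pea under cup 1 | the dealer opened cup 2) = 0 / (1/3) = 0.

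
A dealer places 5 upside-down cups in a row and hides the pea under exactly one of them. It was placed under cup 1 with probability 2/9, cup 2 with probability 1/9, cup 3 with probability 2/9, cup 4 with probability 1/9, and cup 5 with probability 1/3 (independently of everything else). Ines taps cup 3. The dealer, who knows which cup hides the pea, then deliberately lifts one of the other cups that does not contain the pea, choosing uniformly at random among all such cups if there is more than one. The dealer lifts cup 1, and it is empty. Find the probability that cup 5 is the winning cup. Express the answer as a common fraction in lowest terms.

Consider each possible location of the pea in turn.
If it is under cup 1 (prior 2/9): the dealer opened cup 1, so this case is ruled out; weight (2/9)·0 = 0.
If it is under either of cups 2 and 4 (prior 1/9 each): the dealer has 3 equally likely choices, so probability 1/3; weight (1/9)·(1/3) = 1/27 each.
If it is under cup 3 (prior 2/9): the dealer has 4 equally likely choices, so probability 1/4; weight (2/9)·(1/4) = 1/18.
If it is under cup 5 (prior 1/3): the dealer has 3 equally likely choices, so probability 1/3; weight (1/3)·(1/3) = 1/9.
The weights sum to 13/54.
So P(the pea under cup 5 | the dealer opened cup 1) = (1/9) / (13/54) = 6/13.

6/13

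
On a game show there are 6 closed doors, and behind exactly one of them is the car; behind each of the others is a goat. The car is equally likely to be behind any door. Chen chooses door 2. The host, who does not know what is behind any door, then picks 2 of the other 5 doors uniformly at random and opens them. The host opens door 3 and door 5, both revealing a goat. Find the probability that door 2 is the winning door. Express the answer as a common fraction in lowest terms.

1/4

Consider each possible location of the car in turn.
If it is behind any of doors 1, 2, 4, and 6 (prior 1/6 each): the host picks exactly this set with probability 1/10 regardless, and none is the prize; weight (1/6)·(1/10) = 1/60 each.
If it is behind either of doors 3 and 5 (prior 1/6 each): that door was opened and seen not to hold the prize — ruled out; weight (1/6)·0 = 0 each.
The weights sum to 1/15.
So P(the car behind door 2 | the host opened door 3 and door 5) = (1/60) / (1/15) = 1/4.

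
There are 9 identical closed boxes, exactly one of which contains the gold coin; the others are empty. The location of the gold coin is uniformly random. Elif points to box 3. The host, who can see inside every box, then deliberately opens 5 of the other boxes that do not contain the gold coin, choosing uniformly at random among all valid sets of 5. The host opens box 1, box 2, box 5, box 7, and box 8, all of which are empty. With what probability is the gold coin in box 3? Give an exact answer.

Condition on the true location of the gold coin.
If it is in any of boxes 1, 2, 5, 7, and 8 (prior 1/9 each): that box was opened and seen not to hold the prize — ruled out; weight (1/9)·0 = 0 each.
If it is in box 3 (prior 1/9): the host has 56 equally likely choices, so probability 1/56; weight (1/9)·(1/56) = 1/504.
If it is in any of boxes 4, 6, and 9 (prior 1/9 each): the host has 21 equally likely choices, so probability 1/21; weight (1/9)·(1/21) = 1/189 each.
The weights sum to 1/56.
So P(the gold coin in box 3 | the host opened box 1, box 2, box 5, box 7, and box 8) = (1/504) / (1/56) = 1/9.

1/9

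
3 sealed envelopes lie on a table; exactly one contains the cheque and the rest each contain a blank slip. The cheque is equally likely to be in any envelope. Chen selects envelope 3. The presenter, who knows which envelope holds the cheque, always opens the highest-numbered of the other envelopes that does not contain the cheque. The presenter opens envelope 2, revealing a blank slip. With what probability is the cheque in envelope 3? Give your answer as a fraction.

1/2

Consider each possible location of the cheque in turn.
If it is in either of envelopes 1 and 3 (prior 1/3 each): envelope 2 is the highest-numbered option available, probability 1; weight (1/3)·1 = 1/3 each.
If it is in envelope 2 (prior 1/3): the presenter opened envelope 2, so this case is ruled out; weight (1/3)·0 = 0.
The weights sum to 2/3.
So P(the cheque in envelope 3 | the presenter opened envelope 2) = (1/3) / (2/3) = 1/2.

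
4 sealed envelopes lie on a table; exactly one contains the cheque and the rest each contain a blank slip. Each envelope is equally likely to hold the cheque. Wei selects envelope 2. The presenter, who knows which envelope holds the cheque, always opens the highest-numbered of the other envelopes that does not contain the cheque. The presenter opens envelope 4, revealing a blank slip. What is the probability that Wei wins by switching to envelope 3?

Condition on the true location of the cheque.
If it is in any of envelopes 1, 2, and 3 (prior 1/4 each): envelope 4 is the highest-numbered option available, probability 1; weight (1/4)·1 = 1/4 each.
If it is in envelope 4 (prior 1/4): the presenter opened envelope 4, so this case is ruled out; weight (1/4)·0 = 0.
The weights sum to 3/4.
So P(the cheque in envelope 3 | the presenter opened envelope 4) = (1/4) / (3/4) = 1/3.

1/3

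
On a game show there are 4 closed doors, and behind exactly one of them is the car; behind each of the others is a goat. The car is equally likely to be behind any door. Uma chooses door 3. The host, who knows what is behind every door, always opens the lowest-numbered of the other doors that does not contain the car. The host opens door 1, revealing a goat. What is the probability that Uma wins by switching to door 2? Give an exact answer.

1/3

Condition on the true location of the car.
If it is behind door 1 (prior 1/4): the host opened door 1, so this case is ruled out; weight (1/4)·0 = 0.
If it is behind any of doors 2, 3, and 4 (prior 1/4 each): door 1 is the lowest-numbered option available, probability 1; weight (1/4)·1 = 1/4 each.
The weights sum to 3/4.
So P(the car behind door 2 | the host opened door 1) = (1/4) / (3/4) = 1/3.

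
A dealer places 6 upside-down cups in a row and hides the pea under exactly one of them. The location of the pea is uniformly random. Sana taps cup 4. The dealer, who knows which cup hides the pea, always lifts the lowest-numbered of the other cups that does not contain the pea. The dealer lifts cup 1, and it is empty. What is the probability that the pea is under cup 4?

1/5

Consider each possible location of the pea in turn.
If it is under cup 1 (prior 1/6): the dealer opened cup 1, so this case is ruled out; weight (1/6)·0 = 0.
If it is under any of cups 2, 3, 4, 5, and 6 (prior 1/6 each): cup 1 is the lowest-numbered option available, probability 1; weight (1/6)·1 = 1/6 each.
The weights sum to 5/6.
So P(the pea under cup 4 | the dealer opened cup 1) = (1/6) / (5/6) = 1/5.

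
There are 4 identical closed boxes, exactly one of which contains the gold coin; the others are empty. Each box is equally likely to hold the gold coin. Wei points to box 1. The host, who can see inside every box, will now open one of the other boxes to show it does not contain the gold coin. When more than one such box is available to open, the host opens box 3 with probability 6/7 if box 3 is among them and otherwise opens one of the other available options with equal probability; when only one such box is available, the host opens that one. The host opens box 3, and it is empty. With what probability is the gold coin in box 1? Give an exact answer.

1/3

Apply Bayes' rule, conditioning on where the gold coin actually is.
If it is in any of boxes 1, 2, and 4 (prior 1/4 each): box 3 is available, opened with probability 6/7; weight (1/4)·(6/7) = 3/14 each.
If it is in box 3 (prior 1/4): the host opened box 3, so this case is ruled out; weight (1/4)·0 = 0.
The weights sum to 9/14.
So P(the gold coin in box 1 | the host opened box 3) = (3/14) / (9/14) = 1/3.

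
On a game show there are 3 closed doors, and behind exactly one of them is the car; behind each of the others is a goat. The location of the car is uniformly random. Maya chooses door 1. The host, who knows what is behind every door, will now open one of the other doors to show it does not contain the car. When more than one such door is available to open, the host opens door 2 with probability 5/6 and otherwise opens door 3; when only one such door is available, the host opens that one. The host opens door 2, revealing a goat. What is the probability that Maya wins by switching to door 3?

6/11

Condition on the true location of the car.
If it is behind door 1 (prior 1/3): door 2 is available, opened with probability 5/6; weight (1/3)·(5/6) = 5/18.
If it is behind door 2 (prior 1/3): the host opened door 2, so this case is ruled out; weight (1/3)·0 = 0.
If it is behind door 3 (prior 1/3): only door 2 is available, probability 1; weight (1/3)·1 = 1/3.
The weights sum to 11/18.
So P(the car behind door 3 | the host opened door 2) = (1/3) / (11/18) = 6/11.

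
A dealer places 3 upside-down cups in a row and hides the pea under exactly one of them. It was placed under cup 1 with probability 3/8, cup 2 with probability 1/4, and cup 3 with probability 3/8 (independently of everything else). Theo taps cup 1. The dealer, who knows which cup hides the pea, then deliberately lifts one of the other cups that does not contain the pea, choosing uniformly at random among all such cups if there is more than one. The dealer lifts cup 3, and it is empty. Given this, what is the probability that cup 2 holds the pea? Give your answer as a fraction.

4/7

Apply Bayes' rule, conditioning on where the pea actually is.
If it is under cup 1 (prior 3/8): the dealer has 2 equally likely choices, so probability 1/2; weight (3/8)·(1/2) = 3/16.
If it is under cup 2 (prior 1/4): the dealer has no choice, probability 1; weight (1/4)·1 = 1/4.
If it is under cup 3 (prior 3/8): the dealer opened cup 3, so this case is ruled out; weight (3/8)·0 = 0.
The weights sum to 7/16.
So P(the pea under cup 2 | the dealer opened cup 3) = (1/4) / (7/16) = 4/7.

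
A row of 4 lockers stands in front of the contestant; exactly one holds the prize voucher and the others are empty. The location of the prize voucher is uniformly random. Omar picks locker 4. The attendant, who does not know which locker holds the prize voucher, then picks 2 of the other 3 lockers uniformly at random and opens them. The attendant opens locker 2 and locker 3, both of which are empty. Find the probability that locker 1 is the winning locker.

1/2

Condition on the true location of the prize voucher.
If it is in either of lockers 1 and 4 (prior 1/4 each): the attendant picks exactly this set with probability 1/3 regardless, and none is the prize; weight (1/4)·(1/3) = 1/12 each.
If it is in either of lockers 2 and 3 (prior 1/4 each): that locker was opened and seen not to hold the prize — ruled out; weight (1/4)·0 = 0 each.
The weights sum to 1/6.
So P(the prize voucher in locker 1 | the attendant opened locker 2 and locker 3) = (1/12) / (1/6) = 1/2.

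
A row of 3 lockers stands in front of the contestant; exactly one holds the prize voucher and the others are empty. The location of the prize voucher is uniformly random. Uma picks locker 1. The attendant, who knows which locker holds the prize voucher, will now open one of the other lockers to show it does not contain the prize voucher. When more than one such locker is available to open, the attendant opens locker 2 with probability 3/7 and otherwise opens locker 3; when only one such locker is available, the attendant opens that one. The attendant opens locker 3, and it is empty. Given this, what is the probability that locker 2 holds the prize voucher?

Apply Bayes' rule, conditioning on where the prize voucher actually is.
If it is in locker 1 (prior 1/3): locker 2 is available but not opened, probability 4/7; weight (1/3)·(4/7) = 4/21.
If it is in locker 2 (prior 1/3): only locker 3 is available, probability 1; weight (1/3)·1 = 1/3.
If it is in locker 3 (prior 1/3): the attendant opened locker 3, so this case is ruled out; weight (1/3)·0 = 0.
The weights sum to 11/21.
So P(the prize voucher in locker 2 | the attendant opened locker 3) = (1/3) / (11/21) = 7/11.

7/11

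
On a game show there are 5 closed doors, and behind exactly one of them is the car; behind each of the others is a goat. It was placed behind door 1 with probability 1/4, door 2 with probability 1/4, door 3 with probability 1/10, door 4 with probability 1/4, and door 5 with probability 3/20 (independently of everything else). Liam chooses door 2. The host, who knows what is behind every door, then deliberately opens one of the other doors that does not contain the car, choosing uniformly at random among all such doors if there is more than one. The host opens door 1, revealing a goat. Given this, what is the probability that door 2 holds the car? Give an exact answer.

Apply Bayes' rule, conditioning on where the car actually is.
If it is behind door 1 (prior 1/4): the host opened door 1, so this case is ruled out; weight (1/4)·0 = 0.
If it is behind door 2 (prior 1/4): the host has 4 equally likely choices, so probability 1/4; weight (1/4)·(1/4) = 1/16.
If it is behind door 3 (prior 1/10): the host has 3 equally likely choices, so probability 1/3; weight (1/10)·(1/3) = 1/30.
If it is behind door 4 (prior 1/4): the host has 3 equally likely choices, so probability 1/3; weight (1/4)·(1/3) = 1/12.
If it is behind door 5 (prior 3/20): the host has 3 equally likely choices, so probability 1/3; weight (3/20)·(1/3) = 1/20.
The weights sum to 11/48.
So P(the car behind door 2 | the host opened door 1) = (1/16) / (11/48) = 3/11.

3/11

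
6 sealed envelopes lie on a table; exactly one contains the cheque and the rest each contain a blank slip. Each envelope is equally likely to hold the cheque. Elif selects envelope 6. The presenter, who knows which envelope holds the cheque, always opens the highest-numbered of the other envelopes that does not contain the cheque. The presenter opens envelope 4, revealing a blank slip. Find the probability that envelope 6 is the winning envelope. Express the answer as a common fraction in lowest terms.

0

Apply Bayes' rule, conditioning on where the cheque actually is.
If it is in any of envelopes 1, 2, 3, and 6 (prior 1/6 each): the presenter would have opened envelope 5 instead, probability 0; weight (1/6)·0 = 0 each.
If it is in envelope 4 (prior 1/6): the presenter opened envelope 4, so this case is ruled out; weight (1/6)·0 = 0.
If it is in envelope 5 (prior 1/6): envelope 4 is the highest-numbered option available, probability 1; weight (1/6)·1 = 1/6.
The weights sum to 1/6.
So P(the cheque in envelope 6 | the presenter opened envelope 4) = 0 / (1/6) = 0.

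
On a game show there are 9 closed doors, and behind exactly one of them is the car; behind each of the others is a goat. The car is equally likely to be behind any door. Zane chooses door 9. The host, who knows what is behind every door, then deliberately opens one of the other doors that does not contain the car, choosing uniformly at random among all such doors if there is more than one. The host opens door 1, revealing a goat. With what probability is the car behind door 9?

1/9

Consider each possible location of the car in turn.
If it is behind door 1 (prior 1/9): the host opened door 1, so this case is ruled out; weight (1/9)·0 = 0.
If it is behind any of doors 2, 3, 4, 5, 6, 7, and 8 (prior 1/9 each): the host has 7 equally likely choices, so probability 1/7; weight (1/9)·(1/7) = 1/63 each.
If it is behind door 9 (prior 1/9): the host has 8 equally likely choices, so probability 1/8; weight (1/9)·(1/8) = 1/72.
The weights sum to 1/8.
So P(the car behind door 9 | the host opened door 1) = (1/72) / (1/8) = 1/9.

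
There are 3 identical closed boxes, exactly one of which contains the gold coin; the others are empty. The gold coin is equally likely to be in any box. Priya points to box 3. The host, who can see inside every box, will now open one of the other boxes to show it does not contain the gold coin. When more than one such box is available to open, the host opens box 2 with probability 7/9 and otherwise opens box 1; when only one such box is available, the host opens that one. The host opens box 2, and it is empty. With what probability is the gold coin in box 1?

Consider each possible location of the gold coin in turn.
If it is in box 1 (prior 1/3): only box 2 is available, probability 1; weight (1/3)·1 = 1/3.
If it is in box 2 (prior 1/3): the host opened box 2, so this case is ruled out; weight (1/3)·0 = 0.
If it is in box 3 (prior 1/3): box 2 is available, opened with probability 7/9; weight (1/3)·(7/9) = 7/27.
The weights sum to 16/27.
So P(the gold coin in box 1 | the host opened box 2) = (1/3) / (16/27) = 9/16.

9/16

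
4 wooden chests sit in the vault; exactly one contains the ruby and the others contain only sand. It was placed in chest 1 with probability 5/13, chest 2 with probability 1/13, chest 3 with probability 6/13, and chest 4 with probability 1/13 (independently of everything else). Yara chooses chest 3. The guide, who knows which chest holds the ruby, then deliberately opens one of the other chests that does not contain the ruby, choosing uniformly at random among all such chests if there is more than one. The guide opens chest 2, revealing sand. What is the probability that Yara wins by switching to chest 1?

1/2

Apply Bayes' rule, conditioning on where the ruby actually is.
If it is in chest 1 (prior 5/13): the guide has 2 equally likely choices, so probability 1/2; weight (5/13)·(1/2) = 5/26.
If it is in chest 2 (prior 1/13): the guide opened chest 2, so this case is ruled out; weight (1/13)·0 = 0.
If it is in chest 3 (prior 6/13): the guide has 3 equally likely choices, so probability 1/3; weight (6/13)·(1/3) = 2/13.
If it is in chest 4 (prior 1/13): the guide has 2 equally likely choices, so probability 1/2; weight (1/13)·(1/2) = 1/26.
The weights sum to 5/13.
So P(the ruby in chest 1 | the guide opened chest 2) = (5/26) / (5/13) = 1/2.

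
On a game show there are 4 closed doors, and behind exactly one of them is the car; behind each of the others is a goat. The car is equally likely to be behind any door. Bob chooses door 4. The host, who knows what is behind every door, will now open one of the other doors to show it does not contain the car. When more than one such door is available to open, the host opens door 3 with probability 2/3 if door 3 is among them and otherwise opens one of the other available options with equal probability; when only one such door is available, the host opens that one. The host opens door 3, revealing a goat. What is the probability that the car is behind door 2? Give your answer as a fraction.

1/3

Consider each possible location of the car in turn.
If it is behind any of doors 1, 2, and 4 (prior 1/4 each): door 3 is available, opened with probability 2/3; weight (1/4)·(2/3) = 1/6 each.
If it is behind door 3 (prior 1/4): the host opened door 3, so this case is ruled out; weight (1/4)·0 = 0.
The weights sum to 1/2.
So P(the car behind door 2 | the host opened door 3) = (1/6) / (1/2) = 1/3.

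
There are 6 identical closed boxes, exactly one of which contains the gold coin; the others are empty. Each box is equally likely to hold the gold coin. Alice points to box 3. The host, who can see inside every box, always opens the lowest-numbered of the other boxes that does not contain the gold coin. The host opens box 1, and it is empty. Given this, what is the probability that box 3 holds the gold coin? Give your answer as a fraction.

1/5

Condition on the true location of the gold coin.
If it is in box 1 (prior 1/6): the host opened box 1, so this case is ruled out; weight (1/6)·0 = 0.
If it is in any of boxes 2, 3, 4, 5, and 6 (prior 1/6 each): box 1 is the lowest-numbered option available, probability 1; weight (1/6)·1 = 1/6 each.
The weights sum to 5/6.
So P(the gold coin in box 3 | the host opened box 1) = (1/6) / (5/6) = 1/5.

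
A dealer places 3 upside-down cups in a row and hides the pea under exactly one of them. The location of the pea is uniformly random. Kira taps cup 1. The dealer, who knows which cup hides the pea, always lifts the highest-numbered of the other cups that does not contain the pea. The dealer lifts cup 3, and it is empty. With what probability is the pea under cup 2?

1/2

Apply Bayes' rule, conditioning on where the pea actually is.
If it is under either of cups 1 and 2 (prior 1/3 each): cup 3 is the highest-numbered option available, probability 1; weight (1/3)·1 = 1/3 each.
If it is under cup 3 (prior 1/3): the dealer opened cup 3, so this case is ruled out; weight (1/3)·0 = 0.
The weights sum to 2/3.
So P(the pea under cup 2 | the dealer opened cup 3) = (1/3) / (2/3) = 1/2.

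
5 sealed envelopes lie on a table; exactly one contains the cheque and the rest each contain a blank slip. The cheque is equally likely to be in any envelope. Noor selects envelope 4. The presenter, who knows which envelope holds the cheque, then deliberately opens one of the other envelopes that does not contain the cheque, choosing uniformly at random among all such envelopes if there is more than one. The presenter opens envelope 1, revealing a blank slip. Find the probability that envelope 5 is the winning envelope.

Consider each possible location of the cheque in turn.
If it is in envelope 1 (prior 1/5): the presenter opened envelope 1, so this case is ruled out; weight (1/5)·0 = 0.
If it is in any of envelopes 2, 3, and 5 (prior 1/5 each): the presenter has 3 equally likely choices, so probability 1/3; weight (1/5)·(1/3) = 1/15 each.
If it is in envelope 4 (prior 1/5): the presenter has 4 equally likely choices, so probability 1/4; weight (1/5)·(1/4) = 1/20.
The weights sum to 1/4.
So P(the cheque in envelope 5 | the presenter opened envelope 1) = (1/15) / (1/4) = 4/15.

4/15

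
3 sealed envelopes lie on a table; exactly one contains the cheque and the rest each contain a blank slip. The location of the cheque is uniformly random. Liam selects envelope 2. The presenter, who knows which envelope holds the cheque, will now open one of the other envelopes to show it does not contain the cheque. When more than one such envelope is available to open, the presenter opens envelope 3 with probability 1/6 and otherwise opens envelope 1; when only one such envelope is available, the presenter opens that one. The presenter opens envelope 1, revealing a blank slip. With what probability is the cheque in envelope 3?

6/11

Apply Bayes' rule, conditioning on where the cheque actually is.
If it is in envelope 1 (prior 1/3): the presenter opened envelope 1, so this case is ruled out; weight (1/3)·0 = 0.
If it is in envelope 2 (prior 1/3): envelope 3 is available but not opened, probability 5/6; weight (1/3)·(5/6) = 5/18.
If it is in envelope 3 (prior 1/3): only envelope 1 is available, probability 1; weight (1/3)·1 = 1/3.
The weights sum to 11/18.
So P(the cheque in envelope 3 | the presenter opened envelope 1) = (1/3) / (11/18) = 6/11.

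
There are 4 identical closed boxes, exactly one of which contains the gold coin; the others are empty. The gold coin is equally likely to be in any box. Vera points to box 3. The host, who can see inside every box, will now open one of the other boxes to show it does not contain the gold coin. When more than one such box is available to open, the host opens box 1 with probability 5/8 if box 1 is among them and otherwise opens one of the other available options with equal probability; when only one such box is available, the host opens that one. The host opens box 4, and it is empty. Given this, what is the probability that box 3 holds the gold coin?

Consider each possible location of the gold coin in turn.
If it is in box 1 (prior 1/4): box 1 holds the prize so is unavailable; the host chooses uniformly among the 2 others, probability 1/2; weight (1/4)·(1/2) = 1/8.
If it is in box 2 (prior 1/4): box 1 is available but not opened, probability 3/8; weight (1/4)·(3/8) = 3/32.
If it is in box 3 (prior 1/4): box 1 is available but not opened; box 4 gets probability (1 − 5/8)/2 = 3/16; weight (1/4)·(3/16) = 3/64.
If it is in box 4 (prior 1/4): the host opened box 4, so this case is ruled out; weight (1/4)·0 = 0.
The weights sum to 17/64.
So P(the gold coin in box 3 | the host opened box 4) = (3/64) / (17/64) = 3/17.

3/17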